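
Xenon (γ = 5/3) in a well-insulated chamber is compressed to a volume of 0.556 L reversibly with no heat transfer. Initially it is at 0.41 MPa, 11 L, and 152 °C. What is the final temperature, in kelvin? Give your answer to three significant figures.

T₂ ≈ 3110 K

Adiabatic: T₁V₁^(γ−1) = T₂V₂^(γ−1) ⇒ T₂ = T₁ (V₁/V₂)^(γ−1).
T₁ = 152 °C = 425.1 K.
T₂ = 425.1 × (11/0.556)^(2/3) = 3110 K.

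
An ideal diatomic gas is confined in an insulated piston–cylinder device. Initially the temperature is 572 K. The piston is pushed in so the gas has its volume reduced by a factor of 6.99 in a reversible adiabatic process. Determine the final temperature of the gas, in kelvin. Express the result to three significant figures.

T₂ ≈ 1250 K

Adiabatic: T₁V₁^(γ−1) = T₂V₂^(γ−1) ⇒ T₂ = T₁ (V₁/V₂)^(γ−1).
For a diatomic ideal gas γ = 7/5, so γ−1 = 2/5.
T₂ = 572 × 6.99^(2/5) = 1245 K.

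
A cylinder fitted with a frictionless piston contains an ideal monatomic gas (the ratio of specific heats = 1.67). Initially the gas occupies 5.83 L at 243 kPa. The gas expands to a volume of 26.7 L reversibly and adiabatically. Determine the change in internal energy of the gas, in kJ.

ΔU ≈ -1.35 kJ

P₂ = P₁(V₁/V₂)^γ = 243×(5.83/26.7)^(1.67) = 19.14 kPa.
For a reversible adiabat, W_by_gas = (P₁V₁ − P₂V₂)/(γ−1).
W_by = (243000×0.00583 − 19140×0.0267) / (0.67) = 1352 J.
Q = 0 ⇒ ΔU = −W_by = -1352 J.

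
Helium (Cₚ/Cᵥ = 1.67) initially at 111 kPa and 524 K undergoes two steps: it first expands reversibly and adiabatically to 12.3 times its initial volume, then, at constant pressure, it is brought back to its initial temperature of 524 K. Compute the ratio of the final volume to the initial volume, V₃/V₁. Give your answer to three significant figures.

Adiabatic step: V₂/V₁ = 12.3; T₂ = T₁·(1/12.3)^(0.67) = 97.52 K.
Isobaric step: V₃/V₂ = T₃/T₂ = 524/97.52.
V₃/V₁ = (V₂/V₁)(V₃/V₂) = 12.3 × (524/97.52) = 66.09.

V₃/V₁ ≈ 66.1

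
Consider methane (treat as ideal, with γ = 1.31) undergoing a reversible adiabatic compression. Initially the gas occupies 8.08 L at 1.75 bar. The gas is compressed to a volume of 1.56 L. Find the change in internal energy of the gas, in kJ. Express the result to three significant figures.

ΔU ≈ 3.03 kJ

P₂ = P₁(V₁/V₂)^γ = 1.75×(8.08/1.56)^(1.31) = 15.09 bar.
For a reversible adiabat, W_by_gas = (P₁V₁ − P₂V₂)/(γ−1).
W_by = (175000×0.00808 − 1.509×10^6×0.00156) / (0.31) = -3034 J.
Q = 0 ⇒ ΔU = −W_by = 3034 J.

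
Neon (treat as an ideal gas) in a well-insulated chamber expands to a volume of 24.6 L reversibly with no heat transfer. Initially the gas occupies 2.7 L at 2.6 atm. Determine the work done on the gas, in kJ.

W ≈ -0.822 kJ

γ = 5/3 for a monatomic ideal gas.
P₂ = P₁(V₁/V₂)^γ = 2.6×(2.7/24.6)^(5/3) = 0.06542 atm.
For a reversible adiabat, W_by_gas = (P₁V₁ − P₂V₂)/(γ−1).
W_by = (263400×0.0027 − 6628×0.0246) / (2/3) = 822.4 J.
W_on_gas = −W_by = -822.4 J.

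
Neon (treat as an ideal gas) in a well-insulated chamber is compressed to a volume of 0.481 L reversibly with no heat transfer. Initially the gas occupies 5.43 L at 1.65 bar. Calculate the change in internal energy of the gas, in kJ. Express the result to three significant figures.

γ = 5/3 for a monatomic ideal gas.
P₂ = P₁(V₁/V₂)^γ = 1.65×(5.43/0.481)^(5/3) = 93.74 bar.
For a reversible adiabat, W_by_gas = (P₁V₁ − P₂V₂)/(γ−1).
W_by = (165000×0.00543 − 9.374×10^6×0.000481) / (2/3) = -5419 J.
Q = 0 ⇒ ΔU = −W_by = 5419 J.

ΔU ≈ 5.42 kJ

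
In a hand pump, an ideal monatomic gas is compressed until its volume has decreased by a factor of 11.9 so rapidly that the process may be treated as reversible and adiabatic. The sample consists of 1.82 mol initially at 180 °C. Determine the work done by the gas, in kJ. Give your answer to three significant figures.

W ≈ -43.3 kJ

Adiabatic: T₁V₁^(γ−1) = T₂V₂^(γ−1) ⇒ T₂ = T₁ (V₁/V₂)^(γ−1).
γ = 5/3 for a monatomic ideal gas, so γ−1 = 2/3.
T₁ = 180 °C = 453.1 K.
T₂ = 453.1 × 11.9^(2/3) = 2362 K.
Q = 0, so ΔU = W_on_gas = nCᵥΔT with Cᵥ = R/(γ−1) = 12.47 J/(mol·K).
ΔU = 1.82 × 12.47 × (2362 − 453.1) = 43320 J.
Work done by the gas = −ΔU = -43320 J.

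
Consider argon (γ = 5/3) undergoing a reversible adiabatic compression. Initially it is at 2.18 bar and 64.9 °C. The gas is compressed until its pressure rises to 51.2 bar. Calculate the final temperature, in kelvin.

T₂ ≈ 1190 K

Along an adiabat T P^((1−γ)/γ) is constant, so T₂ = T₁ (P₂/P₁)^((γ−1)/γ).
T₁ = 64.9 °C = 338 K.
T₂ = 338 × (51.2/2.18)^(2/5) = 1195 K.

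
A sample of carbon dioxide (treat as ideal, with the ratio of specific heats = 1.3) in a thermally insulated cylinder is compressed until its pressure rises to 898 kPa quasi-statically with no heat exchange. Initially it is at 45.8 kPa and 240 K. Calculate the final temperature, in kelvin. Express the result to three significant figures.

Along an adiabat T P^((1−γ)/γ) is constant, so T₂ = T₁ (P₂/P₁)^((γ−1)/γ).
T₂ = 240 × (898/45.8)^(0.231) = 476.9 K.

T₂ ≈ 477 K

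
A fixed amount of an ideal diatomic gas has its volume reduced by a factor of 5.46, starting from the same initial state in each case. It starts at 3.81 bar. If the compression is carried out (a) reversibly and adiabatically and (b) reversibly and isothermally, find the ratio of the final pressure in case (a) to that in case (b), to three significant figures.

For a diatomic ideal gas γ = 7/5.
Isothermal: P_b = P₁(V₁/V₂) = 3.81×5.46.
Adiabatic: P_a = P₁(V₁/V₂)^γ = 3.81×5.46^(7/5).
P_a/P_b = (V₁/V₂)^(γ−1) = 5.46^(2/5) = 1.972.

P_adiabatic / P_isothermal ≈ 1.97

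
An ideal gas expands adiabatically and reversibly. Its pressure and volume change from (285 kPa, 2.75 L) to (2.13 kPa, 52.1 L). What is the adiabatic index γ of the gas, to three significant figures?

γ ≈ 1.66

PV^γ = const ⇒ γ = ln(P₂/P₁) / ln(V₁/V₂).
γ = ln(2.13/285) / ln(2.75/52.1) = 1.665.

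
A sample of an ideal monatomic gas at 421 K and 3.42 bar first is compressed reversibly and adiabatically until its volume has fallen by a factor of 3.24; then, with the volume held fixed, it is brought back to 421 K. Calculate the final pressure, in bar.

For a monatomic ideal gas γ = 5/3.
Adiabatic step (PV^γ = const): P₂ = 3.42×3.24^(5/3) = 24.26 bar; T₂ = 421×3.24^(2/3) = 921.8 K.
Isochoric: P₃ = P₂(T₃/T₂) = 24.26 × (421/921.8) = 11.08 bar.

P₃ ≈ 11.1 bar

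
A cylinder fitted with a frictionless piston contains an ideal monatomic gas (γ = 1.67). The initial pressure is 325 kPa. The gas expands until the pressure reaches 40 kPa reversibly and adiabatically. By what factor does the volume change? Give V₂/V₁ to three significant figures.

V₂/V₁ ≈ 3.51

From PV^γ = const, V₂/V₁ = (P₁/P₂)^(1/γ).
V₂/V₁ = (325/40)^(0.599) = 3.506.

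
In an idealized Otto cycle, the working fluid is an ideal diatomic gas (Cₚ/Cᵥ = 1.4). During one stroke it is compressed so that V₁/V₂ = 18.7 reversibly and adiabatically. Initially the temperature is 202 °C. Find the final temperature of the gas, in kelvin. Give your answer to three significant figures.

For a reversible adiabat TV^(γ−1) is constant, so T₂ = T₁ (V₁/V₂)^(γ−1).
T₁ = 202 °C = 475.1 K.
T₂ = 475.1 × 18.7^(0.4) = 1533 K.

T₂ ≈ 1530 K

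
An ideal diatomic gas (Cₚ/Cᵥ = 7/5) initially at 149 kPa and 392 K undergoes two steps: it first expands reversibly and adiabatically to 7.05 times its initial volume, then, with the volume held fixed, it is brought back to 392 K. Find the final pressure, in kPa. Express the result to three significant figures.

Adiabatic step (PV^γ = const): P₂ = 149×(1/7.05)^(7/5) = 9.677 kPa; T₂ = 392×(1/7.05)^(2/5) = 179.5 K.
Isochoric: P₃ = P₂(T₃/T₂) = 9.677 × (392/179.5) = 21.13 kPa.

P₃ ≈ 21.1 kPa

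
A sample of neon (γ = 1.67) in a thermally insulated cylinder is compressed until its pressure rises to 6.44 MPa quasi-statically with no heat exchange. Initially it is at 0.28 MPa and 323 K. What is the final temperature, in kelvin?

T₂ ≈ 1140 K

Along an adiabat T P^((1−γ)/γ) is constant, so T₂ = T₁ (P₂/P₁)^((γ−1)/γ).
T₂ = 323 × (6.44/0.28)^(0.401) = 1136 K.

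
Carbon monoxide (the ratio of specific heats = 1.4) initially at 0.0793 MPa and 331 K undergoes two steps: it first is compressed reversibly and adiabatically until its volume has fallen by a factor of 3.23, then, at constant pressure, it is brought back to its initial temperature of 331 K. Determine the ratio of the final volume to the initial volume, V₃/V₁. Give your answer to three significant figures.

V₃/V₁ ≈ 0.194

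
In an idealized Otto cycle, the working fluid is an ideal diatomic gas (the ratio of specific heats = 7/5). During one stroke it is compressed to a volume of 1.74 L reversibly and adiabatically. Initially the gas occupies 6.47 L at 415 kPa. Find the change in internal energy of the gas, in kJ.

P₂ = P₁(V₁/V₂)^γ = 415×(6.47/1.74)^(7/5) = 2609 kPa.
For a reversible adiabat, W_by_gas = (P₁V₁ − P₂V₂)/(γ−1).
W_by = (415000×0.00647 − 2.609×10^6×0.00174) / (2/5) = -4638 J.
Q = 0 ⇒ ΔU = −W_by = 4638 J.

ΔU ≈ 4.64 kJ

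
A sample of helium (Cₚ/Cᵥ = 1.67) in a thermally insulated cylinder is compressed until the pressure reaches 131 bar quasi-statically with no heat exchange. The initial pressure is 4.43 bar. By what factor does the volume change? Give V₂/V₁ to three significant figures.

V₂/V₁ ≈ 0.132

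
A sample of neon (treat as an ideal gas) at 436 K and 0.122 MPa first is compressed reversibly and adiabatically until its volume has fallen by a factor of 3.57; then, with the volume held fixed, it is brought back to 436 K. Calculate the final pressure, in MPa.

For a monatomic ideal gas γ = 5/3.
Adiabatic step (PV^γ = const): P₂ = 0.122×3.57^(5/3) = 1.017 MPa; T₂ = 436×3.57^(2/3) = 1018 K.
Isochoric: P₃ = P₂(T₃/T₂) = 1.017 × (436/1018) = 0.4355 MPa.

P₃ ≈ 0.436 MPa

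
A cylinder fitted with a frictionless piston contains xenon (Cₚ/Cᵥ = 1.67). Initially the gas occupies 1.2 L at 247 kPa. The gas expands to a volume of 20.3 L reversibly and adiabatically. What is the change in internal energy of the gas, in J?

P₂ = P₁(V₁/V₂)^γ = 247×(1.2/20.3)^(1.67) = 2.195 kPa.
For a reversible adiabat, W_by_gas = (P₁V₁ − P₂V₂)/(γ−1).
W_by = (247000×0.0012 − 2195×0.0203) / (0.67) = 375.9 J.
Q = 0 ⇒ ΔU = −W_by = -375.9 J.

ΔU ≈ -376 J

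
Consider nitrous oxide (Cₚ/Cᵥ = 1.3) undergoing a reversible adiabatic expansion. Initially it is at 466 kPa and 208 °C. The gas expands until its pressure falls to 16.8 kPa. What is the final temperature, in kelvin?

Along an adiabat T P^((1−γ)/γ) is constant, so T₂ = T₁ (P₂/P₁)^((γ−1)/γ).
T₁ = 208 °C = 481.1 K.
T₂ = 481.1 × (16.8/466)^(0.231) = 223.5 K.

T₂ ≈ 223 K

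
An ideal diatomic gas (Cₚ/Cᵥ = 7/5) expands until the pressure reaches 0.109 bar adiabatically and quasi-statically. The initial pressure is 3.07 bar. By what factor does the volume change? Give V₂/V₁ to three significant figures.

From PV^γ = const, V₂/V₁ = (P₁/P₂)^(1/γ).
V₂/V₁ = (3.07/0.109)^(5/7) = 10.85.

V₂/V₁ ≈ 10.9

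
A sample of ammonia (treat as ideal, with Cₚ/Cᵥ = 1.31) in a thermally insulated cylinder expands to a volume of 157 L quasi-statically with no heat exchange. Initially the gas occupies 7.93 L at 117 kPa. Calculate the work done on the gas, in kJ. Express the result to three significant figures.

W ≈ -1.81 kJ

P₂ = P₁(V₁/V₂)^γ = 117×(7.93/157)^(1.31) = 2.342 kPa.
For a reversible adiabat, W_by_gas = (P₁V₁ − P₂V₂)/(γ−1).
W_by = (117000×0.00793 − 2342×0.157) / (0.31) = 1807 J.
W_on_gas = −W_by = -1807 J.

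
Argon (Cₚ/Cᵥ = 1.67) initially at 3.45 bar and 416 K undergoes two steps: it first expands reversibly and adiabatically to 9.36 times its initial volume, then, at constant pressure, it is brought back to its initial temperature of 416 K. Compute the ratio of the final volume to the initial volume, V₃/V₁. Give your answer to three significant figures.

V₃/V₁ ≈ 41.9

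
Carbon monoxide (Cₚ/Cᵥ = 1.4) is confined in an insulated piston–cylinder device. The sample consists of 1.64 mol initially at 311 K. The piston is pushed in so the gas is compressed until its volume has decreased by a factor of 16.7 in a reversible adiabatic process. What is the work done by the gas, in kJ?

W ≈ -22.1 kJ

For a reversible adiabat TV^(γ−1) is constant, so T₂ = T₁ (V₁/V₂)^(γ−1).
T₂ = 311 × 16.7^(0.4) = 959.1 K.
Q = 0, so ΔU = W_on_gas = nCᵥΔT with Cᵥ = R/(γ−1) = 20.79 J/(mol·K).
ΔU = 1.64 × 20.79 × (959.1 − 311) = 22090 J.
Work done by the gas = −ΔU = -22090 J.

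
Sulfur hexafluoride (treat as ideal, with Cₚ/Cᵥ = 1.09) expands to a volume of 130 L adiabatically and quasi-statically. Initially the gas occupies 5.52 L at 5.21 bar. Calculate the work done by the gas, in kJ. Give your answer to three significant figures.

P₂ = P₁(V₁/V₂)^γ = 5.21×(5.52/130)^(1.09) = 0.1665 bar.
For a reversible adiabat, W_by_gas = (P₁V₁ − P₂V₂)/(γ−1).
W_by = (521000×0.00552 − 16650×0.13) / (0.09) = 7908 J.

W ≈ 7.91 kJ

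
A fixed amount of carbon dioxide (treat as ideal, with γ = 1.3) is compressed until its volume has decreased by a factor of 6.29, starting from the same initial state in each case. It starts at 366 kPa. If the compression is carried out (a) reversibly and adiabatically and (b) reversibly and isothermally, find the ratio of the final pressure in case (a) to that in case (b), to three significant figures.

P_adiabatic / P_isothermal ≈ 1.74

Isothermal: P_b = P₁(V₁/V₂) = 366×6.29.
Adiabatic: P_a = P₁(V₁/V₂)^γ = 366×6.29^(1.3).
P_a/P_b = (V₁/V₂)^(γ−1) = 6.29^(0.3) = 1.736.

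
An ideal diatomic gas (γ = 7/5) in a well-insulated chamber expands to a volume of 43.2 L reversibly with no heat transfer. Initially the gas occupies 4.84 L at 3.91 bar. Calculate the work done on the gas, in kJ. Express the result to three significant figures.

P₂ = P₁(V₁/V₂)^γ = 3.91×(4.84/43.2)^(7/5) = 0.1825 bar.
For a reversible adiabat, W_by_gas = (P₁V₁ − P₂V₂)/(γ−1).
W_by = (391000×0.00484 − 18250×0.0432) / (2/5) = 2760 J.
W_on_gas = −W_by = -2760 J.

W ≈ -2.76 kJ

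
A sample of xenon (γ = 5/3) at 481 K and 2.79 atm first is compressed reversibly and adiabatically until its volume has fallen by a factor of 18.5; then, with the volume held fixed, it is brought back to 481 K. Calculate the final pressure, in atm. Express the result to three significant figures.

P₃ ≈ 51.6 atm

Adiabatic step (PV^γ = const): P₂ = 2.79×18.5^(5/3) = 361 atm; T₂ = 481×18.5^(2/3) = 3365 K.
Isochoric: P₃ = P₂(T₃/T₂) = 361 × (481/3365) = 51.62 atm.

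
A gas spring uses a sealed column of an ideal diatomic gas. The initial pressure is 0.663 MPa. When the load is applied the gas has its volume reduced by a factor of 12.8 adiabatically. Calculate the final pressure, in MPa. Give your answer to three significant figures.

Adiabatic: P₁V₁^γ = P₂V₂^γ ⇒ P₂ = P₁ (V₁/V₂)^γ.
For a diatomic ideal gas γ = 7/5.
P₂ = 0.663 × 12.8^(7/5) = 23.53 MPa.

P₂ ≈ 23.5 MPa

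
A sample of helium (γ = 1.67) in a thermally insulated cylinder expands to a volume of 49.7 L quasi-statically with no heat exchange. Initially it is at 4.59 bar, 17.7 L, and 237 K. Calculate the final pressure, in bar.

Since PV^γ is constant along a reversible adiabat, P₂ = P₁ (V₁/V₂)^γ.
P₂ = 4.59 × (17.7/49.7)^(1.67) = 0.8185 bar.

P₂ ≈ 0.818 bar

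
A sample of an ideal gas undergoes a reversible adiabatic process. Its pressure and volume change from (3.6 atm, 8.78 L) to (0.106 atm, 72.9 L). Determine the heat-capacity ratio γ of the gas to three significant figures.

γ ≈ 1.67

PV^γ = const ⇒ γ = ln(P₂/P₁) / ln(V₁/V₂).
γ = ln(0.106/3.6) / ln(8.78/72.9) = 1.666.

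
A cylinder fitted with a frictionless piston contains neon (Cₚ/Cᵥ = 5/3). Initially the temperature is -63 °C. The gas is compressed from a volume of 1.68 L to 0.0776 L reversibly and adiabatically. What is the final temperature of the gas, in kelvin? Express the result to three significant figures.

T₂ ≈ 1630 K

For a reversible adiabat TV^(γ−1) is constant, so T₂ = T₁ (V₁/V₂)^(γ−1).
T₁ = -63 °C = 210.1 K.
T₂ = 210.1 × (1.68/0.0776)^(2/3) = 1632 K.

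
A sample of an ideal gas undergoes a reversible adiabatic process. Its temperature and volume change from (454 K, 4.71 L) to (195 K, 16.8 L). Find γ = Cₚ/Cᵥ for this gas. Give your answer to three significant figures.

γ ≈ 1.66

TV^(γ−1) = const ⇒ γ − 1 = ln(T₂/T₁) / ln(V₁/V₂).
γ = 1 + ln(195/454) / ln(4.71/16.8) = 1.665.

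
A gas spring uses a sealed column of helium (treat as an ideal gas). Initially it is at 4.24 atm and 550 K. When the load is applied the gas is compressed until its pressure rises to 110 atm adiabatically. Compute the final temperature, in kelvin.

T₂ ≈ 2020 K

Adiabatic: T₂/T₁ = (P₂/P₁)^((γ−1)/γ).
For a monatomic ideal gas γ = 5/3, so (γ−1)/γ = 2/5.
T₂ = 550 × (110/4.24)^(2/5) = 2023 K.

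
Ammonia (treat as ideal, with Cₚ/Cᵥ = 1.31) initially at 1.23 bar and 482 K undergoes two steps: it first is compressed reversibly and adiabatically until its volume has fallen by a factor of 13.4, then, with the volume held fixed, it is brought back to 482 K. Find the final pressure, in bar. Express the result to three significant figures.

Adiabatic step (PV^γ = const): P₂ = 1.23×13.4^(1.31) = 36.85 bar; T₂ = 482×13.4^(0.31) = 1078 K.
Isochoric: P₃ = P₂(T₃/T₂) = 36.85 × (482/1078) = 16.48 bar.

P₃ ≈ 16.5 bar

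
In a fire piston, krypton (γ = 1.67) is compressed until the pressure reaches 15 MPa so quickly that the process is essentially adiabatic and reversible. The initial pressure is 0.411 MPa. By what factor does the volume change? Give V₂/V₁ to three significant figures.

V₂/V₁ ≈ 0.116

From PV^γ = const, V₂/V₁ = (P₁/P₂)^(1/γ).
V₂/V₁ = (0.411/15)^(0.599) = 0.116.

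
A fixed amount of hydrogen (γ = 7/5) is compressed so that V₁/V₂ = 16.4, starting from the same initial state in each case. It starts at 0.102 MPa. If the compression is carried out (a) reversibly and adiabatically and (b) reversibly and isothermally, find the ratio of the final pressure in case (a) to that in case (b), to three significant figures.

Isothermal: P_b = P₁(V₁/V₂) = 0.102×16.4.
Adiabatic: P_a = P₁(V₁/V₂)^γ = 0.102×16.4^(7/5).
P_a/P_b = (V₁/V₂)^(γ−1) = 16.4^(2/5) = 3.062.

P_adiabatic / P_isothermal ≈ 3.06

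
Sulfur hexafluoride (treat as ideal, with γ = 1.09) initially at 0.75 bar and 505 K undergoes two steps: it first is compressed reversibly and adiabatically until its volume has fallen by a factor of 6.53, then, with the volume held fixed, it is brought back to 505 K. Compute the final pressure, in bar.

Adiabatic step (PV^γ = const): P₂ = 0.75×6.53^(1.09) = 5.799 bar; T₂ = 505×6.53^(0.09) = 597.9 K.
Isochoric: P₃ = P₂(T₃/T₂) = 5.799 × (505/597.9) = 4.897 bar.

P₃ ≈ 4.90 bar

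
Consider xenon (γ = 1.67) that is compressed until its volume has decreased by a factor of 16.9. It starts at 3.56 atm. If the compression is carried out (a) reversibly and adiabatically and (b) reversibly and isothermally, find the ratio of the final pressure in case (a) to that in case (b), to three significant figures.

Isothermal: P_b = P₁(V₁/V₂) = 3.56×16.9.
Adiabatic: P_a = P₁(V₁/V₂)^γ = 3.56×16.9^(1.67).
P_a/P_b = (V₁/V₂)^(γ−1) = 16.9^(0.67) = 6.648.

P_adiabatic / P_isothermal ≈ 6.65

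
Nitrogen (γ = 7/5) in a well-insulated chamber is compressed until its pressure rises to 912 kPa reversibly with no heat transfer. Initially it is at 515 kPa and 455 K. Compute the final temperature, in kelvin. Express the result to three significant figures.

T₂ ≈ 536 K

Adiabatic: T₂/T₁ = (P₂/P₁)^((γ−1)/γ).
T₂ = 455 × (912/515)^(2/7) = 535.7 K.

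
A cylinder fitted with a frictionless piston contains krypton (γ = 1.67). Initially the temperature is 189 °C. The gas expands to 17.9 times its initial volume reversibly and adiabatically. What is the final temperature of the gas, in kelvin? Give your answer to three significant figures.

T₂ ≈ 66.9 K

For a reversible adiabat TV^(γ−1) is constant, so T₂ = T₁ (V₁/V₂)^(γ−1).
T₁ = 189 °C = 462.1 K.
T₂ = 462.1 × (1/17.9)^(0.67) = 66.89 K.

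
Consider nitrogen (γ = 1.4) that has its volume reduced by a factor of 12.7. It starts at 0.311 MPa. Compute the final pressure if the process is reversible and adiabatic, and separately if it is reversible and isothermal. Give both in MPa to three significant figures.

adiabatic: 10.9 MPa; isothermal: 3.95 MPa

Isothermal: P₂ = P₁(V₁/V₂) = 0.311×12.7 = 3.95 MPa.
Adiabatic: P₂ = P₁(V₁/V₂)^γ = 0.311×12.7^(1.4) = 10.92 MPa.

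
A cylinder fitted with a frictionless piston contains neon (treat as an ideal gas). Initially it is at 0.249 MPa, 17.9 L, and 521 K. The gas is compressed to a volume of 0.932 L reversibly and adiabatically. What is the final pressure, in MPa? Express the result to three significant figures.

P₂ ≈ 34.3 MPa

Adiabatic: P₁V₁^γ = P₂V₂^γ ⇒ P₂ = P₁ (V₁/V₂)^γ.
γ = 5/3 for a monatomic ideal gas.
P₂ = 0.249 × (17.9/0.932)^(5/3) = 34.3 MPa.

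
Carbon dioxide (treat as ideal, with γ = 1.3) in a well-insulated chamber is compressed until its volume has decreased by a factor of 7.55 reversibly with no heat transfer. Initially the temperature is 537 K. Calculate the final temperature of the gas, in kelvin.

T₂ ≈ 985 K

For a reversible adiabat TV^(γ−1) is constant, so T₂ = T₁ (V₁/V₂)^(γ−1).
T₂ = 537 × 7.55^(0.3) = 984.8 K.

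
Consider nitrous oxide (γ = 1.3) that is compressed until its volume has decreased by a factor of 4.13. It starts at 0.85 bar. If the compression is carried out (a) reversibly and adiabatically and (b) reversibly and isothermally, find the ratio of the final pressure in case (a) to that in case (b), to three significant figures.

P_adiabatic / P_isothermal ≈ 1.53

Isothermal: P_b = P₁(V₁/V₂) = 0.85×4.13.
Adiabatic: P_a = P₁(V₁/V₂)^γ = 0.85×4.13^(1.3).
P_a/P_b = (V₁/V₂)^(γ−1) = 4.13^(0.3) = 1.53.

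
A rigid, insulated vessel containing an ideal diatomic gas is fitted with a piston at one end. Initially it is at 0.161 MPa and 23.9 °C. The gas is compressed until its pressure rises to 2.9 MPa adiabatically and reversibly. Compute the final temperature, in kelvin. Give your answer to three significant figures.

T₂ ≈ 679 K

Adiabatic: T₂/T₁ = (P₂/P₁)^((γ−1)/γ).
For a diatomic ideal gas γ = 7/5, so (γ−1)/γ = 2/7.
T₁ = 23.9 °C = 297 K.
T₂ = 297 × (2.9/0.161)^(2/7) = 678.5 K.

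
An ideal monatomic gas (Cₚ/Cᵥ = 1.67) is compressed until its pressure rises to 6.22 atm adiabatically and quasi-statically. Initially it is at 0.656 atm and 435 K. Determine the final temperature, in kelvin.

T₂ ≈ 1070 K

Adiabatic: T₂/T₁ = (P₂/P₁)^((γ−1)/γ).
T₂ = 435 × (6.22/0.656)^(0.401) = 1073 K.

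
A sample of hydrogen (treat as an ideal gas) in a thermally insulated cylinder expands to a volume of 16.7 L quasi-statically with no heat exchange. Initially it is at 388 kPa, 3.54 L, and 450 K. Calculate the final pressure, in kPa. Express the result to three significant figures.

Adiabatic: P₁V₁^γ = P₂V₂^γ ⇒ P₂ = P₁ (V₁/V₂)^γ.
γ = 7/5 for a diatomic ideal gas.
P₂ = 388 × (3.54/16.7)^(7/5) = 44.22 kPa.

P₂ ≈ 44.2 kPa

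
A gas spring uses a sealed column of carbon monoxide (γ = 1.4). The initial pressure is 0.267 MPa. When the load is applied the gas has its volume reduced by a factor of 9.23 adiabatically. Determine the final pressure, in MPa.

P₂ ≈ 6.00 MPa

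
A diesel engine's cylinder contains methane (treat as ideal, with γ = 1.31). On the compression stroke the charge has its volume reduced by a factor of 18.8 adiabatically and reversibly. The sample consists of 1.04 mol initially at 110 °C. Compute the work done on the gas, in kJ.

W ≈ 15.8 kJ

For a reversible adiabat TV^(γ−1) is constant, so T₂ = T₁ (V₁/V₂)^(γ−1).
T₁ = 110 °C = 383.1 K.
T₂ = 383.1 × 18.8^(0.31) = 951.4 K.
Q = 0, so ΔU = W_on_gas = nCᵥΔT with Cᵥ = R/(γ−1) = 26.82 J/(mol·K).
ΔU = 1.04 × 26.82 × (951.4 − 383.1) = 15850 J.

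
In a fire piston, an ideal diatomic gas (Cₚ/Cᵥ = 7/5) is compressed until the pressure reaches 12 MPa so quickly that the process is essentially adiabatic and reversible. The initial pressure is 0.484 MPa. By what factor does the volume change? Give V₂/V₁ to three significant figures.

From PV^γ = const, V₂/V₁ = (P₁/P₂)^(1/γ).
V₂/V₁ = (0.484/12)^(5/7) = 0.1009.

V₂/V₁ ≈ 0.101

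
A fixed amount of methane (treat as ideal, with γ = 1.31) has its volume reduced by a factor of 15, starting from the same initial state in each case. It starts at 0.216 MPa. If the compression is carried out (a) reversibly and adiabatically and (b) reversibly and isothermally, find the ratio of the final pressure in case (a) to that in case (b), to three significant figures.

P_adiabatic / P_isothermal ≈ 2.32

Isothermal: P_b = P₁(V₁/V₂) = 0.216×15.
Adiabatic: P_a = P₁(V₁/V₂)^γ = 0.216×15^(1.31).
P_a/P_b = (V₁/V₂)^(γ−1) = 15^(0.31) = 2.315.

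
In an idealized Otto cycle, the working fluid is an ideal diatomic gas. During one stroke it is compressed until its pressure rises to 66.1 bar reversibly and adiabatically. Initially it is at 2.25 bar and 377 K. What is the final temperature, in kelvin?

Adiabatic: T₂/T₁ = (P₂/P₁)^((γ−1)/γ).
For a diatomic ideal gas γ = 7/5, so (γ−1)/γ = 2/7.
T₂ = 377 × (66.1/2.25)^(2/7) = 990.3 K.

T₂ ≈ 990 K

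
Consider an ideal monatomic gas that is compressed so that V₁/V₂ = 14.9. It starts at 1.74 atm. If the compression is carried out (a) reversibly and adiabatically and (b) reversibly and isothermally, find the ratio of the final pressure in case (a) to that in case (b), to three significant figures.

P_adiabatic / P_isothermal ≈ 6.06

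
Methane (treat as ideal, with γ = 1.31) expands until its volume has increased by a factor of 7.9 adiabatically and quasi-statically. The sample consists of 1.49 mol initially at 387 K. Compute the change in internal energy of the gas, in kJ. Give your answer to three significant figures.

Adiabatic: T₁V₁^(γ−1) = T₂V₂^(γ−1) ⇒ T₂ = T₁ (V₁/V₂)^(γ−1).
T₂ = 387 × (1/7.9)^(0.31) = 203.9 K.
Q = 0, so ΔU = W_on_gas = nCᵥΔT with Cᵥ = R/(γ−1) = 26.82 J/(mol·K).
ΔU = 1.49 × 26.82 × (203.9 − 387) = -7316 J.

ΔU ≈ -7.32 kJ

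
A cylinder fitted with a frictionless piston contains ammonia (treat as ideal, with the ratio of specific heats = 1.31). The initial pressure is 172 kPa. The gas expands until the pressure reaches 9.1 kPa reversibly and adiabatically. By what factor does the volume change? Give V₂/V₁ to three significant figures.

V₂/V₁ ≈ 9.43

From PV^γ = const, V₂/V₁ = (P₁/P₂)^(1/γ).
V₂/V₁ = (172/9.1)^(0.763) = 9.428.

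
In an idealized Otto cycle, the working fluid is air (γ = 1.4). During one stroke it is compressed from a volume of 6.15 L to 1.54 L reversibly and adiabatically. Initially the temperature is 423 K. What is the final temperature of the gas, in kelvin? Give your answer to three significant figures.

Adiabatic: T₁V₁^(γ−1) = T₂V₂^(γ−1) ⇒ T₂ = T₁ (V₁/V₂)^(γ−1).
T₂ = 423 × (6.15/1.54)^(0.4) = 736 K.

T₂ ≈ 736 K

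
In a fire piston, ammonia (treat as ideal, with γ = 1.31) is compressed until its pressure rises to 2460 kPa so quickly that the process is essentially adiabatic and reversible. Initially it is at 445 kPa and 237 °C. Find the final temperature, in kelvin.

T₂ ≈ 765 K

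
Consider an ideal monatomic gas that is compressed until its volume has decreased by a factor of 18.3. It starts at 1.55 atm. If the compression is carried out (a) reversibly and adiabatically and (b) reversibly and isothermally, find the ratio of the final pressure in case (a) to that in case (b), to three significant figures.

P_adiabatic / P_isothermal ≈ 6.94

For a monatomic ideal gas γ = 5/3.
Isothermal: P_b = P₁(V₁/V₂) = 1.55×18.3.
Adiabatic: P_a = P₁(V₁/V₂)^γ = 1.55×18.3^(5/3).
P_a/P_b = (V₁/V₂)^(γ−1) = 18.3^(2/3) = 6.944.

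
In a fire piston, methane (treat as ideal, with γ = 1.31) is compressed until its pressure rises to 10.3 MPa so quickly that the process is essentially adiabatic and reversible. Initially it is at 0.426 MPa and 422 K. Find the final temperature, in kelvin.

Along an adiabat T P^((1−γ)/γ) is constant, so T₂ = T₁ (P₂/P₁)^((γ−1)/γ).
T₂ = 422 × (10.3/0.426)^(0.237) = 896.8 K.

T₂ ≈ 897 K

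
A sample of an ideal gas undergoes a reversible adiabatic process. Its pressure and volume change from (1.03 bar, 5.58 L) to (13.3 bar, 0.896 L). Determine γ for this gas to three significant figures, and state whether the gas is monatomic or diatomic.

PV^γ = const ⇒ γ = ln(P₂/P₁) / ln(V₁/V₂).
γ = ln(13.3/1.03) / ln(5.58/0.896) = 1.399.
γ ≈ 1.40 is close to 7/5, so the gas is diatomic.

γ ≈ 1.40; diatomic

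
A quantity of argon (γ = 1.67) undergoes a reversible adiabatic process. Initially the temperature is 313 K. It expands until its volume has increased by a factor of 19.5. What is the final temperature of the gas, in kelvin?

T₂ ≈ 42.8 K

Adiabatic: T₁V₁^(γ−1) = T₂V₂^(γ−1) ⇒ T₂ = T₁ (V₁/V₂)^(γ−1).
T₂ = 313 × (1/19.5)^(0.67) = 42.78 K.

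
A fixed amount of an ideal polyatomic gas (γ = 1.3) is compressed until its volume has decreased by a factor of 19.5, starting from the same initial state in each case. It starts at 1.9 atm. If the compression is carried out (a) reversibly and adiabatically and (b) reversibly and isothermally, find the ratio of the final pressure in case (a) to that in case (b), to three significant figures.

P_adiabatic / P_isothermal ≈ 2.44

Isothermal: P_b = P₁(V₁/V₂) = 1.9×19.5.
Adiabatic: P_a = P₁(V₁/V₂)^γ = 1.9×19.5^(1.3).
P_a/P_b = (V₁/V₂)^(γ−1) = 19.5^(0.3) = 2.438.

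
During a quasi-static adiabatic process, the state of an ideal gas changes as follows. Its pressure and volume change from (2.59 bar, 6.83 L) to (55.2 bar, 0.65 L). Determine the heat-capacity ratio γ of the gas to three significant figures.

PV^γ = const ⇒ γ = ln(P₂/P₁) / ln(V₁/V₂).
γ = ln(55.2/2.59) / ln(6.83/0.65) = 1.301.

γ ≈ 1.30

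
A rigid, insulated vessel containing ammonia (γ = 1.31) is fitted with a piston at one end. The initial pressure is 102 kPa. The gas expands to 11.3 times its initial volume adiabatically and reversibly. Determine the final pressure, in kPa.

P₂ ≈ 4.26 kPa

Since PV^γ is constant along a reversible adiabat, P₂ = P₁ (V₁/V₂)^γ.
P₂ = 102 × (1/11.3)^(1.31) = 4.257 kPa.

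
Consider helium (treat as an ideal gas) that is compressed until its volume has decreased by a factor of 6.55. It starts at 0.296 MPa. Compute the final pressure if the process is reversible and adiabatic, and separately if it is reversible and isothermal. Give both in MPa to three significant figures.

adiabatic: 6.79 MPa; isothermal: 1.94 MPa

For a monatomic ideal gas γ = 5/3.
Isothermal: P₂ = P₁(V₁/V₂) = 0.296×6.55 = 1.939 MPa.
Adiabatic: P₂ = P₁(V₁/V₂)^γ = 0.296×6.55^(5/3) = 6.787 MPa.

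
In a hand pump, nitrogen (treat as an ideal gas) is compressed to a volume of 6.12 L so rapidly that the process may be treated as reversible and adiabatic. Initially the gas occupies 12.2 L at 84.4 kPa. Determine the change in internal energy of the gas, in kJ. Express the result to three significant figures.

γ = 7/5 for a diatomic ideal gas.
P₂ = P₁(V₁/V₂)^γ = 84.4×(12.2/6.12)^(7/5) = 221.7 kPa.
For a reversible adiabat, W_by_gas = (P₁V₁ − P₂V₂)/(γ−1).
W_by = (84400×0.0122 − 221700×0.00612) / (2/5) = -818 J.
Q = 0 ⇒ ΔU = −W_by = 818 J.

ΔU ≈ 0.818 kJ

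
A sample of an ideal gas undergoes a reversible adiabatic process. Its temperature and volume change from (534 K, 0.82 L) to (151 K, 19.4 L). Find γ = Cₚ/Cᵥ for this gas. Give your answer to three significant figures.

γ ≈ 1.40

TV^(γ−1) = const ⇒ γ − 1 = ln(T₂/T₁) / ln(V₁/V₂).
γ = 1 + ln(151/534) / ln(0.82/19.4) = 1.399.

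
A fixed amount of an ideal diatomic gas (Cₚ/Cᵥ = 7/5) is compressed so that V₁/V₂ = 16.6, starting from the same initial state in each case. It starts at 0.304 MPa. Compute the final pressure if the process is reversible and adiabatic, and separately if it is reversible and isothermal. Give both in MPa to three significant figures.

adiabatic: 15.5 MPa; isothermal: 5.05 MPa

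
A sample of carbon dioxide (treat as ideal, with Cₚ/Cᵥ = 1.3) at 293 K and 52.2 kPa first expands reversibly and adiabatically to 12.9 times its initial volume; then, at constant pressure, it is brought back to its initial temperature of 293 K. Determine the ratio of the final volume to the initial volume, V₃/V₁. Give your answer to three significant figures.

V₃/V₁ ≈ 27.8

Adiabatic step: V₂/V₁ = 12.9; T₂ = T₁·(1/12.9)^(0.3) = 136 K.
Isobaric step: V₃/V₂ = T₃/T₂ = 293/136.
V₃/V₁ = (V₂/V₁)(V₃/V₂) = 12.9 × (293/136) = 27.78.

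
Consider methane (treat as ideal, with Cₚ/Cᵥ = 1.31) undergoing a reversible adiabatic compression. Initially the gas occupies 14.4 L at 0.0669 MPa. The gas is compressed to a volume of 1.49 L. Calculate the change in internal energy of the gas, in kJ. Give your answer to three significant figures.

P₂ = P₁(V₁/V₂)^γ = 0.0669×(14.4/1.49)^(1.31) = 1.306 MPa.
For a reversible adiabat, W_by_gas = (P₁V₁ − P₂V₂)/(γ−1).
W_by = (66900×0.0144 − 1.306×10^6×0.00149) / (0.31) = -3171 J.
Q = 0 ⇒ ΔU = −W_by = 3171 J.

ΔU ≈ 3.17 kJ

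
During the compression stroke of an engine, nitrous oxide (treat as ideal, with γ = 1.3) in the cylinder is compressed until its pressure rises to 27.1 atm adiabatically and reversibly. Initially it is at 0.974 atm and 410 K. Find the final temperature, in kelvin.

T₂ ≈ 883 K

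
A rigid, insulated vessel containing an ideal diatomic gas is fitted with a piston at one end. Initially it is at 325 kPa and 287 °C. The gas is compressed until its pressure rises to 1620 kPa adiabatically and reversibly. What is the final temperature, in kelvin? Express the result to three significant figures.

T₂ ≈ 886 K

Along an adiabat T P^((1−γ)/γ) is constant, so T₂ = T₁ (P₂/P₁)^((γ−1)/γ).
For a diatomic ideal gas γ = 7/5, so (γ−1)/γ = 2/7.
T₁ = 287 °C = 560.1 K.
T₂ = 560.1 × (1620/325)^(2/7) = 886.4 K.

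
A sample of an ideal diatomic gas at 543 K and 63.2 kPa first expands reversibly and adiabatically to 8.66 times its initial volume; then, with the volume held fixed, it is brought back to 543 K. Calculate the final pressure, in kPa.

P₃ ≈ 7.30 kPa

For a diatomic ideal gas γ = 7/5.
Adiabatic step (PV^γ = const): P₂ = 63.2×(1/8.66)^(7/5) = 3.077 kPa; T₂ = 543×(1/8.66)^(2/5) = 229 K.
Isochoric: P₃ = P₂(T₃/T₂) = 3.077 × (543/229) = 7.298 kPa.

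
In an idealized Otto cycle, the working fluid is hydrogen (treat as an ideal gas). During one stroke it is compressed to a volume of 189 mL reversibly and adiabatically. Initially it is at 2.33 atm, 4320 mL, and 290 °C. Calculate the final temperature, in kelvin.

T₂ ≈ 1970 K

For a reversible adiabat TV^(γ−1) is constant, so T₂ = T₁ (V₁/V₂)^(γ−1).
γ = 7/5 for a diatomic ideal gas.
T₁ = 290 °C = 563.1 K.
T₂ = 563.1 × (4320/189)^(2/5) = 1969 K.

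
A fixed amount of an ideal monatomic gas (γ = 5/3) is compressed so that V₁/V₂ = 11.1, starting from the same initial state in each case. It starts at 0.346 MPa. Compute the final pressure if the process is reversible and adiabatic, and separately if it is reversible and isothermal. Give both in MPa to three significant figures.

adiabatic: 19.1 MPa; isothermal: 3.84 MPa

Isothermal: P₂ = P₁(V₁/V₂) = 0.346×11.1 = 3.841 MPa.
Adiabatic: P₂ = P₁(V₁/V₂)^γ = 0.346×11.1^(5/3) = 19.11 MPa.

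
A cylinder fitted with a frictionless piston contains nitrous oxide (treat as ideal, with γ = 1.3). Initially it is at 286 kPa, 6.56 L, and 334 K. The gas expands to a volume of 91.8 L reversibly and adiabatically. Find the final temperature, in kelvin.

For a reversible adiabat TV^(γ−1) is constant, so T₂ = T₁ (V₁/V₂)^(γ−1).
T₂ = 334 × (6.56/91.8)^(0.3) = 151.3 K.

T₂ ≈ 151 K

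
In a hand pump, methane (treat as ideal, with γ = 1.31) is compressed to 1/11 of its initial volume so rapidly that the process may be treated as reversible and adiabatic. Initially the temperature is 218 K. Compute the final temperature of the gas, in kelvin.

For a reversible adiabat TV^(γ−1) is constant, so T₂ = T₁ (V₁/V₂)^(γ−1).
T₂ = 218 × 11^(0.31) = 458.4 K.

T₂ ≈ 458 K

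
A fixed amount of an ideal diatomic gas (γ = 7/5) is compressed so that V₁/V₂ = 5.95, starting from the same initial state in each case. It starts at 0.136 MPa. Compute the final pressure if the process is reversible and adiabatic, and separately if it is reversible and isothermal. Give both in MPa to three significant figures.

Isothermal: P₂ = P₁(V₁/V₂) = 0.136×5.95 = 0.8092 MPa.
Adiabatic: P₂ = P₁(V₁/V₂)^γ = 0.136×5.95^(7/5) = 1.651 MPa.

adiabatic: 1.65 MPa; isothermal: 0.809 MPa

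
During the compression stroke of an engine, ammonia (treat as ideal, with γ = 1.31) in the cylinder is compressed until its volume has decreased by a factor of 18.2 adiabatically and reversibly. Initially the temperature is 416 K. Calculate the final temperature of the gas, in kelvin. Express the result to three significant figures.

Adiabatic: T₁V₁^(γ−1) = T₂V₂^(γ−1) ⇒ T₂ = T₁ (V₁/V₂)^(γ−1).
T₂ = 416 × 18.2^(0.31) = 1023 K.

T₂ ≈ 1020 K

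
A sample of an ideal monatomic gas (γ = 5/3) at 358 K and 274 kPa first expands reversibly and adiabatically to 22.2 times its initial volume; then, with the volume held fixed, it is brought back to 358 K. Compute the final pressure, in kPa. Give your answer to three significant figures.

Adiabatic step (PV^γ = const): P₂ = 274×(1/22.2)^(5/3) = 1.563 kPa; T₂ = 358×(1/22.2)^(2/3) = 45.32 K.
Isochoric: P₃ = P₂(T₃/T₂) = 1.563 × (358/45.32) = 12.34 kPa.

P₃ ≈ 12.3 kPa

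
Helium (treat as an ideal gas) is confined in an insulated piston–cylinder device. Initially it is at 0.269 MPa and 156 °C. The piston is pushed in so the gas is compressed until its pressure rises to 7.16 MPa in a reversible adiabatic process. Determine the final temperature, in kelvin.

T₂ ≈ 1590 K

Along an adiabat T P^((1−γ)/γ) is constant, so T₂ = T₁ (P₂/P₁)^((γ−1)/γ).
For a monatomic ideal gas γ = 5/3, so (γ−1)/γ = 2/5.
T₁ = 156 °C = 429.1 K.
T₂ = 429.1 × (7.16/0.269)^(2/5) = 1595 K.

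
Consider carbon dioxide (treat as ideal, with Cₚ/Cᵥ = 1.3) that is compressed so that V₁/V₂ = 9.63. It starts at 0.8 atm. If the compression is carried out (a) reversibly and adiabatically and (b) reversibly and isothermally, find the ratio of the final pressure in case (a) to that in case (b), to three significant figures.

P_adiabatic / P_isothermal ≈ 1.97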